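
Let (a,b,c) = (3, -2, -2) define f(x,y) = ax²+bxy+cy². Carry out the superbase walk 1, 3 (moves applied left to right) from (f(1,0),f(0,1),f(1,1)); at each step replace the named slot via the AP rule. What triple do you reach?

start (3,-2,-1) = (f(1,0),f(0,1),f(1,1))
replace slot 1: 2·((-2)+(-1)) − 3 = -9 → (-9,-2,-1)
replace slot 3: 2·((-9)+(-2)) − (-1) = -21 → (-9,-2,-21)

-9,-2,-21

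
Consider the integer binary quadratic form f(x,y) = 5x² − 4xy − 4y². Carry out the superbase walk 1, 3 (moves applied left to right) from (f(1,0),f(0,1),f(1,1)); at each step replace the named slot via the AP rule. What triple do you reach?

start (5,-4,-3) = (f(1,0),f(0,1),f(1,1))
replace slot 1: 2·((-4)+(-3)) − 5 = -19 → (-19,-4,-3)
replace slot 3: 2·((-19)+(-4)) − (-3) = -43 → (-19,-4,-43)

-19,-4,-43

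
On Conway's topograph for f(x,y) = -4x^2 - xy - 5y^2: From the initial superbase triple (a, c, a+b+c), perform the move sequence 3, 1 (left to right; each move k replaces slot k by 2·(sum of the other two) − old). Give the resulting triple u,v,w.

start (-4,-5,-10) = (f(1,0),f(0,1),f(1,1))
replace slot 3: 2·((-4)+(-5)) − (-10) = -8 → (-4,-5,-8)
replace slot 1: 2·((-5)+(-8)) − (-4) = -22 → (-22,-5,-8)

-22,-5,-8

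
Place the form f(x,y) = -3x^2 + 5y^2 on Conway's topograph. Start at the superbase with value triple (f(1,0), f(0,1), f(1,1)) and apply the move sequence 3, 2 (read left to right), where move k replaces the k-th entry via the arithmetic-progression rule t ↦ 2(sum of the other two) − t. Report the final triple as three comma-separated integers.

start (-3,5,2) = (f(1,0),f(0,1),f(1,1))
replace slot 3: 2·((-3)+5) − 2 = 2 → (-3,5,2)
replace slot 2: 2·((-3)+2) − 5 = -7 → (-3,-7,2)

-3,-7,2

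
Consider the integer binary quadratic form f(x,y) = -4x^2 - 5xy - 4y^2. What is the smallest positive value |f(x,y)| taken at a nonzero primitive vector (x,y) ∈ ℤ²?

translate: b→-3 (≡5 mod 8), so (4,5,4)→(4,-3,3)
flip: (4,-3,3)→(3,3,4)
reduced (well bottom): (3,3,4) with a≤c, −a<b≤a
well minimum |f| = |-3| = 3 (negative-definite)

3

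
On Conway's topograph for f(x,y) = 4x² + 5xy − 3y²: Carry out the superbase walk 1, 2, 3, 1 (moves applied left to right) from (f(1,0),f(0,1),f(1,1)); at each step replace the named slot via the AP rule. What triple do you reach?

start (4,-3,6) = (f(1,0),f(0,1),f(1,1))
replace slot 1: 2·((-3)+6) − 4 = 2 → (2,-3,6)
replace slot 2: 2·(2+6) − (-3) = 19 → (2,19,6)
replace slot 3: 2·(2+19) − 6 = 36 → (2,19,36)
replace slot 1: 2·(19+36) − 2 = 108 → (108,19,36)

108,19,36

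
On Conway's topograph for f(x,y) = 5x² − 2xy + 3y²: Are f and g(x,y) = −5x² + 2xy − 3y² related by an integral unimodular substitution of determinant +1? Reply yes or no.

D₁ = -56, D₂ = -56
f: flip: (5,-2,3)→(3,2,5)
f: reduced (well bottom): (3,2,5) with a≤c, −a<b≤a
g is negative-definite; reduce −g:
−g: flip: (5,-2,3)→(3,2,5)
−g: reduced (well bottom): (3,2,5) with a≤c, −a<b≤a
flip sign back: reduced form of g is (-3,-2,-5)
reduced forms (3, 2, 5) vs (-3, -2, -5) ⇒ inequivalent

no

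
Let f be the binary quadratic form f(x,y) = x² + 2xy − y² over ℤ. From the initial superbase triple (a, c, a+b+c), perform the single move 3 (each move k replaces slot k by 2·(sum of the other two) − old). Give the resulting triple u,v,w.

start (1,-1,2) = (f(1,0),f(0,1),f(1,1))
replace slot 3: 2·(1+(-1)) − 2 = -2 → (1,-1,-2)

1,-1,-2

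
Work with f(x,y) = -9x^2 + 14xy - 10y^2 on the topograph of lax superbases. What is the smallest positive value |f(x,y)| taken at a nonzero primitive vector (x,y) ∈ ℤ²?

translate: b→4 (≡-14 mod 18), so (9,-14,10)→(9,4,5)
flip: (9,4,5)→(5,-4,9)
reduced (well bottom): (5,-4,9) with a≤c, −a<b≤a
well minimum |f| = |-5| = 5 (negative-definite)

5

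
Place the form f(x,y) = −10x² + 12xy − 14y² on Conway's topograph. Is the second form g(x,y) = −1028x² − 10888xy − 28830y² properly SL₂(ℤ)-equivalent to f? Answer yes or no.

D₁ = -416, D₂ = -416
f is negative-definite; reduce −f:
−f: translate: b→8 (≡-12 mod 20), so (10,-12,14)→(10,8,12)
−f: reduced (well bottom): (10,8,12) with a≤c, −a<b≤a
flip sign back: reduced form of f is (-10,-8,-12)
g is negative-definite; reduce −g:
−g: translate: b→608 (≡10888 mod 2056), so (1028,10888,28830)→(1028,608,90)
−g: flip: (1028,608,90)→(90,-608,1028)
−g: translate: b→-68 (≡-608 mod 180), so (90,-608,1028)→(90,-68,14)
−g: flip: (90,-68,14)→(14,68,90)
−g: translate: b→12 (≡68 mod 28), so (14,68,90)→(14,12,10)
−g: flip: (14,12,10)→(10,-12,14)
−g: translate: b→8 (≡-12 mod 20), so (10,-12,14)→(10,8,12)
−g: reduced (well bottom): (10,8,12) with a≤c, −a<b≤a
flip sign back: reduced form of g is (-10,-8,-12)
reduced forms (-10, -8, -12) vs (-10, -8, -12) ⇒ equivalent

yes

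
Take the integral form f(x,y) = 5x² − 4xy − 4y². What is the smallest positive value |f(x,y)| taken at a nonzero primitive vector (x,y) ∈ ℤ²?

descent: ρ → (-4,4,5)  [lands on river]
river: ρ → (5,6,-3)
river: ρ → (-3,6,5)
river: ρ → (5,4,-4)
closes: descent 1, river 4
min |a| on river = 3

3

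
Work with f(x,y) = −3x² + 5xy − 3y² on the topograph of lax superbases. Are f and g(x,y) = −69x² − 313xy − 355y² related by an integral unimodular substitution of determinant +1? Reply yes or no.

D₁ = -11, D₂ = -11
f is negative-definite; reduce −f:
−f: translate: b→1 (≡-5 mod 6), so (3,-5,3)→(3,1,1)
−f: flip: (3,1,1)→(1,-1,3)
−f: translate: b→1 (≡-1 mod 2), so (1,-1,3)→(1,1,3)
−f: reduced (well bottom): (1,1,3) with a≤c, −a<b≤a
flip sign back: reduced form of f is (-1,-1,-3)
g is negative-definite; reduce −g:
−g: translate: b→37 (≡313 mod 138), so (69,313,355)→(69,37,5)
−g: flip: (69,37,5)→(5,-37,69)
−g: translate: b→3 (≡-37 mod 10), so (5,-37,69)→(5,3,1)
−g: flip: (5,3,1)→(1,-3,5)
−g: translate: b→1 (≡-3 mod 2), so (1,-3,5)→(1,1,3)
−g: reduced (well bottom): (1,1,3) with a≤c, −a<b≤a
flip sign back: reduced form of g is (-1,-1,-3)
reduced forms (-1, -1, -3) vs (-1, -1, -3) ⇒ equivalent

yes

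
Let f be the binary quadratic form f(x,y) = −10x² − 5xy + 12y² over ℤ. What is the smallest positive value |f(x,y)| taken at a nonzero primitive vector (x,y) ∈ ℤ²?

descent: ρ → (12,5,-10)  [lands on river]
river: ρ → (-10,15,7)
river: ρ → (7,13,-12)
river: ρ → (-12,11,8)
river: ρ → (8,21,-2)
river: ρ → (-2,19,18)
river: ρ → (18,17,-3)
river: ρ → (-3,19,12)
closes: descent 1, river 8
min |a| on river = 2

2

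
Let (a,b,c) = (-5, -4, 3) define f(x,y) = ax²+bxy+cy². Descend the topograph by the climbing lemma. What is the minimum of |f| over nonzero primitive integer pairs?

descent: ρ → (3,4,-5)  [lands on river]
river: ρ → (-5,6,2)
river: ρ → (2,6,-5)
river: ρ → (-5,4,3)
river: ρ → (3,8,-1)
river: ρ → (-1,8,3)
closes: descent 1, river 6
min |a| on river = 1

1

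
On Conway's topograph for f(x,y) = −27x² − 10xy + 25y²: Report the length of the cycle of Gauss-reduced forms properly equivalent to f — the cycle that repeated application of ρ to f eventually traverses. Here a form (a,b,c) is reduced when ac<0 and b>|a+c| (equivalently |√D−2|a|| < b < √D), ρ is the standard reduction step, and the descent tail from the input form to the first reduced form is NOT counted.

D = 2800, ⌊√D⌋ = 52
descent: ρ → (25,10,-27)  [lands on river]
river: ρ → (-27,44,8)
river: ρ → (8,52,-3)
river: ρ → (-3,50,25)
river: ρ → (25,50,-3)
river: ρ → (-3,52,8)
river: ρ → (8,44,-27)
river: ρ → (-27,10,25)
river: ρ → (25,40,-12)
river: ρ → (-12,32,37)
river: ρ → (37,42,-7)
river: ρ → (-7,42,37)
river: ρ → (37,32,-12)
river: ρ → (-12,40,25)
ρ-cycle length = 14 (tail of 1 descent step not counted)

14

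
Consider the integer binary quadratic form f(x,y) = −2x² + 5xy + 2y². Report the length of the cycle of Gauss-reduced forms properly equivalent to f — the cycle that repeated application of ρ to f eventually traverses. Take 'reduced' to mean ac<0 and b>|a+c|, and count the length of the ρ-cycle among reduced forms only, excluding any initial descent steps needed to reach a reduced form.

D = 41, ⌊√D⌋ = 6
river: ρ → (2,3,-4)
river: ρ → (-4,5,1)
river: ρ → (1,5,-4)
river: ρ → (-4,3,2)
river: ρ → (2,5,-2)
river: ρ → (-2,3,4)
river: ρ → (4,5,-1)
river: ρ → (-1,5,4)
river: ρ → (4,3,-2)
river: ρ → (-2,5,2)
ρ-cycle length = 10 (tail of 0 descent steps not counted)

10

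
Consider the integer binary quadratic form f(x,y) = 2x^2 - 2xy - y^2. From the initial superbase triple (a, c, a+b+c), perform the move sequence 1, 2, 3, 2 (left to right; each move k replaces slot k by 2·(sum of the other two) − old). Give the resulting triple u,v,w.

start (2,-1,-1) = (f(1,0),f(0,1),f(1,1))
replace slot 1: 2·((-1)+(-1)) − 2 = -6 → (-6,-1,-1)
replace slot 2: 2·((-6)+(-1)) − (-1) = -13 → (-6,-13,-1)
replace slot 3: 2·((-6)+(-13)) − (-1) = -37 → (-6,-13,-37)
replace slot 2: 2·((-6)+(-37)) − (-13) = -73 → (-6,-73,-37)

-6,-73,-37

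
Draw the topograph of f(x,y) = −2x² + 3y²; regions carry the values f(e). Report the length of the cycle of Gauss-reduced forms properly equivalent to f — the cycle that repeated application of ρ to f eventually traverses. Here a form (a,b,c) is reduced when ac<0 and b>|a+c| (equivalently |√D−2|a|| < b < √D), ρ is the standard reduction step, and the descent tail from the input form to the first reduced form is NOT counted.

D = 24, ⌊√D⌋ = 4
descent: ρ → (3,0,-2)
descent: ρ → (-2,4,1)  [lands on river]
river: ρ → (1,4,-2)
ρ-cycle length = 2 (tail of 2 descent steps not counted)

2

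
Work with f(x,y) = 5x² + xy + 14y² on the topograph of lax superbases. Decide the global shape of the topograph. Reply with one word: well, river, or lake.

D = b²−4ac = 1² − 4·5·14 = -279
D < 0 ⇒ definite ⇒ every region one sign ⇒ single well

well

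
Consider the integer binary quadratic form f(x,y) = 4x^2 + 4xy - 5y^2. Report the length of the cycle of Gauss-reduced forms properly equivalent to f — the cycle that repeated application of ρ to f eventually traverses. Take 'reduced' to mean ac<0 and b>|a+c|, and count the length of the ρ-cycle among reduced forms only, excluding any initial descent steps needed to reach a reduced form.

D = 96, ⌊√D⌋ = 9
river: ρ → (-5,6,3)
river: ρ → (3,6,-5)
river: ρ → (-5,4,4)
river: ρ → (4,4,-5)
ρ-cycle length = 4 (tail of 0 descent steps not counted)

4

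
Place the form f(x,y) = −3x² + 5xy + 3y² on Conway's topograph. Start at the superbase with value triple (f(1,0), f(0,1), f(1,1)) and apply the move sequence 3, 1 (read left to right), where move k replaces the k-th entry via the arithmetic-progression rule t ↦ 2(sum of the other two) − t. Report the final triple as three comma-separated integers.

start (-3,3,5) = (f(1,0),f(0,1),f(1,1))
replace slot 3: 2·((-3)+3) − 5 = -5 → (-3,3,-5)
replace slot 1: 2·(3+(-5)) − (-3) = -1 → (-1,3,-5)

-1,3,-5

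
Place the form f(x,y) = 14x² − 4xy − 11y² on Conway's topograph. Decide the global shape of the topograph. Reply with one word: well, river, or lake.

D = b²−4ac = (-4)² − 4·14·(-11) = 632
D > 0 non-square ⇒ indefinite ⇒ periodic river

river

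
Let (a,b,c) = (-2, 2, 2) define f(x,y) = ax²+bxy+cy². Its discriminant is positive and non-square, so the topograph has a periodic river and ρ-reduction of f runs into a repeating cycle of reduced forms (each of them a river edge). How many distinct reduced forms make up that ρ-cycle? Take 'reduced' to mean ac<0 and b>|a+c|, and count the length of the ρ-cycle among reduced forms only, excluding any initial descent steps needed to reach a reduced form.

D = 20, ⌊√D⌋ = 4
river: ρ → (2,2,-2)
river: ρ → (-2,2,2)
ρ-cycle length = 2 (tail of 0 descent steps not counted)

2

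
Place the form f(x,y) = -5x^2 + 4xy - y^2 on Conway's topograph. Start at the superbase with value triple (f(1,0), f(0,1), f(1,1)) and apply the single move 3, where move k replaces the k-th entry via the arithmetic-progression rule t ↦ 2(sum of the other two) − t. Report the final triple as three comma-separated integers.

start (-5,-1,-2) = (f(1,0),f(0,1),f(1,1))
replace slot 3: 2·((-5)+(-1)) − (-2) = -10 → (-5,-1,-10)

-5,-1,-10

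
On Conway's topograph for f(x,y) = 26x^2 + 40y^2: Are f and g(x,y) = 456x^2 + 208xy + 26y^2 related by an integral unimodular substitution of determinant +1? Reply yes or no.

D₁ = -4160, D₂ = -4160
f: reduced (well bottom): (26,0,40) with a≤c, −a<b≤a
g: flip: (456,208,26)→(26,-208,456)
g: translate: b→0 (≡-208 mod 52), so (26,-208,456)→(26,0,40)
g: reduced (well bottom): (26,0,40) with a≤c, −a<b≤a
reduced forms (26, 0, 40) vs (26, 0, 40) ⇒ equivalent

yes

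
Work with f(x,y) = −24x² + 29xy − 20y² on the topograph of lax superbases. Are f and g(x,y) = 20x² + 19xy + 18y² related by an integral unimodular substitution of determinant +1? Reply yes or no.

D₁ = -1079, D₂ = -1079
f is negative-definite; reduce −f:
−f: translate: b→19 (≡-29 mod 48), so (24,-29,20)→(24,19,15)
−f: flip: (24,19,15)→(15,-19,24)
−f: translate: b→11 (≡-19 mod 30), so (15,-19,24)→(15,11,20)
−f: reduced (well bottom): (15,11,20) with a≤c, −a<b≤a
flip sign back: reduced form of f is (-15,-11,-20)
g: flip: (20,19,18)→(18,-19,20)
g: translate: b→17 (≡-19 mod 36), so (18,-19,20)→(18,17,19)
g: reduced (well bottom): (18,17,19) with a≤c, −a<b≤a
reduced forms (-15, -11, -20) vs (18, 17, 19) ⇒ inequivalent

no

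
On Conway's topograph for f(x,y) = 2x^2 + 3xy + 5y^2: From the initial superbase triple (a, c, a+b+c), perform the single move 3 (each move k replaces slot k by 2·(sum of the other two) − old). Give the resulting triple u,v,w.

start (2,5,10) = (f(1,0),f(0,1),f(1,1))
replace slot 3: 2·(2+5) − 10 = 4 → (2,5,4)

2,5,4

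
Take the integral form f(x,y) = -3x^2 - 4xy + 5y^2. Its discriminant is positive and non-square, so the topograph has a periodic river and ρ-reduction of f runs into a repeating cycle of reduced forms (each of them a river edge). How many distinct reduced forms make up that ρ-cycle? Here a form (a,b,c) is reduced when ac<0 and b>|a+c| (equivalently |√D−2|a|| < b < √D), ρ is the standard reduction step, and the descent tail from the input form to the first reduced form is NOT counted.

D = 76, ⌊√D⌋ = 8
descent: ρ → (5,4,-3)  [lands on river]
river: ρ → (-3,8,1)
river: ρ → (1,8,-3)
river: ρ → (-3,4,5)
river: ρ → (5,6,-2)
river: ρ → (-2,6,5)
ρ-cycle length = 6 (tail of 1 descent step not counted)

6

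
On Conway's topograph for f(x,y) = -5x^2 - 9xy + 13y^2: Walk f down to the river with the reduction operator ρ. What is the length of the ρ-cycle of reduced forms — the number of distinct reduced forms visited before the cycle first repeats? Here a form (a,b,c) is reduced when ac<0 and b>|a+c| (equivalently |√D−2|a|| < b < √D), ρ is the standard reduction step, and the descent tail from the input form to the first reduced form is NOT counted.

D = 341, ⌊√D⌋ = 18
descent: ρ → (13,9,-5)  [lands on river]
river: ρ → (-5,11,11)
river: ρ → (11,11,-5)
river: ρ → (-5,9,13)
river: ρ → (13,17,-1)
river: ρ → (-1,17,13)
ρ-cycle length = 6 (tail of 1 descent step not counted)

6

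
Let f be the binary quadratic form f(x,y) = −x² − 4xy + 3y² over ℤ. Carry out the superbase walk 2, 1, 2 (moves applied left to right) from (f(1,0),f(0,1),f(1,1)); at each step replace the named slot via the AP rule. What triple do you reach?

start (-1,3,-2) = (f(1,0),f(0,1),f(1,1))
replace slot 2: 2·((-1)+(-2)) − 3 = -9 → (-1,-9,-2)
replace slot 1: 2·((-9)+(-2)) − (-1) = -21 → (-21,-9,-2)
replace slot 2: 2·((-21)+(-2)) − (-9) = -37 → (-21,-37,-2)

-21,-37,-2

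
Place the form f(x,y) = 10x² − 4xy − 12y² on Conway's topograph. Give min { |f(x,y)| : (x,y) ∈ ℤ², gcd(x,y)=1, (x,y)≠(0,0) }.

descent: ρ → (-12,4,10)  [lands on river]
river: ρ → (10,16,-6)
river: ρ → (-6,20,4)
river: ρ → (4,20,-6)
river: ρ → (-6,16,10)
river: ρ → (10,4,-12)
river: ρ → (-12,20,2)
river: ρ → (2,20,-12)
closes: descent 1, river 8
min |a| on river = 2

2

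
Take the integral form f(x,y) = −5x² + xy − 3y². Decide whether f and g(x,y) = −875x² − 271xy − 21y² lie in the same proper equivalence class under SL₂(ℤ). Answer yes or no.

D₁ = -59, D₂ = -59
f is negative-definite; reduce −f:
−f: flip: (5,-1,3)→(3,1,5)
−f: reduced (well bottom): (3,1,5) with a≤c, −a<b≤a
flip sign back: reduced form of f is (-3,-1,-5)
g is negative-definite; reduce −g:
−g: flip: (875,271,21)→(21,-271,875)
−g: translate: b→-19 (≡-271 mod 42), so (21,-271,875)→(21,-19,5)
−g: flip: (21,-19,5)→(5,19,21)
−g: translate: b→-1 (≡19 mod 10), so (5,19,21)→(5,-1,3)
−g: flip: (5,-1,3)→(3,1,5)
−g: reduced (well bottom): (3,1,5) with a≤c, −a<b≤a
flip sign back: reduced form of g is (-3,-1,-5)
reduced forms (-3, -1, -5) vs (-3, -1, -5) ⇒ equivalent

yes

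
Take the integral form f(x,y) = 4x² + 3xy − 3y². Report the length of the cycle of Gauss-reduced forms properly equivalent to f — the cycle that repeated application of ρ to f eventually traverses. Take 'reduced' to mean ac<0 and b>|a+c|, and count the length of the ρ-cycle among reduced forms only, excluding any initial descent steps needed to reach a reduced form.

D = 57, ⌊√D⌋ = 7
river: ρ → (-3,3,4)
river: ρ → (4,5,-2)
river: ρ → (-2,7,1)
river: ρ → (1,7,-2)
river: ρ → (-2,5,4)
river: ρ → (4,3,-3)
ρ-cycle length = 6 (tail of 0 descent steps not counted)

6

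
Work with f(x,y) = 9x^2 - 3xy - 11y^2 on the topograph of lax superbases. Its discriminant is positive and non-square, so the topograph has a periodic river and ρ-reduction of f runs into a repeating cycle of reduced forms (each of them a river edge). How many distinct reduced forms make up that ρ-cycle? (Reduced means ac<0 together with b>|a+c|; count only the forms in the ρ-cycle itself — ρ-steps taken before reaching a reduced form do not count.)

D = 405, ⌊√D⌋ = 20
descent: ρ → (-11,3,9)  [lands on river]
river: ρ → (9,15,-5)
river: ρ → (-5,15,9)
river: ρ → (9,3,-11)
river: ρ → (-11,19,1)
river: ρ → (1,19,-11)
ρ-cycle length = 6 (tail of 1 descent step not counted)

6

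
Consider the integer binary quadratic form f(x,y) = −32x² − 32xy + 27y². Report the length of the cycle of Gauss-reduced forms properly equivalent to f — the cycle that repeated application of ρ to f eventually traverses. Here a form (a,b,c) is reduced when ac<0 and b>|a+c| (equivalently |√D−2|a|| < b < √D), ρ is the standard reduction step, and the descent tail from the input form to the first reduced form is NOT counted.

D = 4480, ⌊√D⌋ = 66
descent: ρ → (27,32,-32)  [lands on river]
river: ρ → (-32,32,27)
river: ρ → (27,22,-37)
river: ρ → (-37,52,12)
river: ρ → (12,44,-53)
river: ρ → (-53,62,3)
river: ρ → (3,64,-32)
river: ρ → (-32,64,3)
river: ρ → (3,62,-53)
river: ρ → (-53,44,12)
river: ρ → (12,52,-37)
river: ρ → (-37,22,27)
ρ-cycle length = 12 (tail of 1 descent step not counted)

12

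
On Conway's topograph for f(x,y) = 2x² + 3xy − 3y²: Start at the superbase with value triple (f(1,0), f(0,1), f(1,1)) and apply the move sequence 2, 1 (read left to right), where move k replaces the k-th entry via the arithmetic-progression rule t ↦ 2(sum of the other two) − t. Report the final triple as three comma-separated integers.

start (2,-3,2) = (f(1,0),f(0,1),f(1,1))
replace slot 2: 2·(2+2) − (-3) = 11 → (2,11,2)
replace slot 1: 2·(11+2) − 2 = 24 → (24,11,2)

24,11,2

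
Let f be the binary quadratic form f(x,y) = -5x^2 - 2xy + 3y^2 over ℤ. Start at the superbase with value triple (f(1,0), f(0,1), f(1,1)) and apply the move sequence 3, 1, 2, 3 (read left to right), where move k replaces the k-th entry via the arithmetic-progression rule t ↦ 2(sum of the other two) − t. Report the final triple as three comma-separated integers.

start (-5,3,-4) = (f(1,0),f(0,1),f(1,1))
replace slot 3: 2·((-5)+3) − (-4) = 0 → (-5,3,0)
replace slot 1: 2·(3+0) − (-5) = 11 → (11,3,0)
replace slot 2: 2·(11+0) − 3 = 19 → (11,19,0)
replace slot 3: 2·(11+19) − 0 = 60 → (11,19,60)

11,19,60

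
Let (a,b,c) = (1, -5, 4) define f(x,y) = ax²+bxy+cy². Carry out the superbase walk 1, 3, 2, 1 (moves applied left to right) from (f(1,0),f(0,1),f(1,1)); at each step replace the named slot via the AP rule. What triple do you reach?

start (1,4,0) = (f(1,0),f(0,1),f(1,1))
replace slot 1: 2·(4+0) − 1 = 7 → (7,4,0)
replace slot 3: 2·(7+4) − 0 = 22 → (7,4,22)
replace slot 2: 2·(7+22) − 4 = 54 → (7,54,22)
replace slot 1: 2·(54+22) − 7 = 145 → (145,54,22)

145,54,22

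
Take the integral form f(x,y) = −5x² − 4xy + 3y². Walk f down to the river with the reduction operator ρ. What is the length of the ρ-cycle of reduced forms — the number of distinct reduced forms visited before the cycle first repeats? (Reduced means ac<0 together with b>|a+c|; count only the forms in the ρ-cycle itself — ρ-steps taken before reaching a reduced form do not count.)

D = 76, ⌊√D⌋ = 8
descent: ρ → (3,4,-5)  [lands on river]
river: ρ → (-5,6,2)
river: ρ → (2,6,-5)
river: ρ → (-5,4,3)
river: ρ → (3,8,-1)
river: ρ → (-1,8,3)
ρ-cycle length = 6 (tail of 1 descent step not counted)

6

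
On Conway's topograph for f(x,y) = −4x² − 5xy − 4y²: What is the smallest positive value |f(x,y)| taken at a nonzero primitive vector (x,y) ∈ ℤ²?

translate: b→-3 (≡5 mod 8), so (4,5,4)→(4,-3,3)
flip: (4,-3,3)→(3,3,4)
reduced (well bottom): (3,3,4) with a≤c, −a<b≤a
well minimum |f| = |-3| = 3 (negative-definite)

3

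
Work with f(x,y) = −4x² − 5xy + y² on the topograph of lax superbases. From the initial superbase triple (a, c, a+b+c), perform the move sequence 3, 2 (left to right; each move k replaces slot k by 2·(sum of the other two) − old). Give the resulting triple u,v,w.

start (-4,1,-8) = (f(1,0),f(0,1),f(1,1))
replace slot 3: 2·((-4)+1) − (-8) = 2 → (-4,1,2)
replace slot 2: 2·((-4)+2) − 1 = -5 → (-4,-5,2)

-4,-5,2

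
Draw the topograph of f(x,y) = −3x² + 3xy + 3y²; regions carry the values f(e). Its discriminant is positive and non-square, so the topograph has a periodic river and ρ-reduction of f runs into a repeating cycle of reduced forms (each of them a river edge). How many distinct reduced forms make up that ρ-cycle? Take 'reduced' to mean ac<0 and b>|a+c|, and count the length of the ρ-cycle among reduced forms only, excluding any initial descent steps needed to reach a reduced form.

D = 45, ⌊√D⌋ = 6
river: ρ → (3,3,-3)
river: ρ → (-3,3,3)
ρ-cycle length = 2 (tail of 0 descent steps not counted)

2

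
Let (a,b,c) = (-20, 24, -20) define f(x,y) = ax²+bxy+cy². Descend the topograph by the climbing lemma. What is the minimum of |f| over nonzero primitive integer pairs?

translate: b→16 (≡-24 mod 40), so (20,-24,20)→(20,16,16)
flip: (20,16,16)→(16,-16,20)
translate: b→16 (≡-16 mod 32), so (16,-16,20)→(16,16,20)
reduced (well bottom): (16,16,20) with a≤c, −a<b≤a
well minimum |f| = |-16| = 16 (negative-definite)

16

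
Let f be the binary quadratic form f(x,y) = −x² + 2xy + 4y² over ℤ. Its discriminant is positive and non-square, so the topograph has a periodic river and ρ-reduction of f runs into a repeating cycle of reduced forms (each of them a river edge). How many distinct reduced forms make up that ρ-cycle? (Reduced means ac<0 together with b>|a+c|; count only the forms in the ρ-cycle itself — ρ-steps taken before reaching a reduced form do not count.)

D = 20, ⌊√D⌋ = 4
descent: ρ → (4,-2,-1)
descent: ρ → (-1,4,1)  [lands on river]
river: ρ → (1,4,-1)
ρ-cycle length = 2 (tail of 2 descent steps not counted)

2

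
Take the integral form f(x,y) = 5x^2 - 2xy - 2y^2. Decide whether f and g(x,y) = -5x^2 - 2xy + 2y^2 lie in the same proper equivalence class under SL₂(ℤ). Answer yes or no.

D₁ = 44, D₂ = 44
river cycle of f (length 2): (-2, 6, 1), (1, 6, -2)
river cycle of g (length 2): (2, 6, -1), (-1, 6, 2)
cycles differ ⇒ inequivalent

no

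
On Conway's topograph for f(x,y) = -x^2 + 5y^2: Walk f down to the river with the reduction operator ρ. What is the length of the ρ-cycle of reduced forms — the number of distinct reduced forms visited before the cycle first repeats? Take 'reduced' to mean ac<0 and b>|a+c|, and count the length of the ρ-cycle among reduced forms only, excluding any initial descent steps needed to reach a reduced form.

D = 20, ⌊√D⌋ = 4
descent: ρ → (5,0,-1)
descent: ρ → (-1,4,1)  [lands on river]
river: ρ → (1,4,-1)
ρ-cycle length = 2 (tail of 2 descent steps not counted)

2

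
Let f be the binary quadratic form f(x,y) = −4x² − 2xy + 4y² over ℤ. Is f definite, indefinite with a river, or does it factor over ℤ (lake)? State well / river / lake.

D = b²−4ac = (-2)² − 4·(-4)·4 = 68
D > 0 non-square ⇒ indefinite ⇒ periodic river

river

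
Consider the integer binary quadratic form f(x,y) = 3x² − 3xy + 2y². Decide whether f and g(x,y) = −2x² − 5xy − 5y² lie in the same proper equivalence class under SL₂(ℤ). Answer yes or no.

D₁ = -15, D₂ = -15
f: translate: b→3 (≡-3 mod 6), so (3,-3,2)→(3,3,2)
f: flip: (3,3,2)→(2,-3,3)
f: translate: b→1 (≡-3 mod 4), so (2,-3,3)→(2,1,2)
f: reduced (well bottom): (2,1,2) with a≤c, −a<b≤a
g is negative-definite; reduce −g:
−g: translate: b→1 (≡5 mod 4), so (2,5,5)→(2,1,2)
−g: reduced (well bottom): (2,1,2) with a≤c, −a<b≤a
flip sign back: reduced form of g is (-2,-1,-2)
reduced forms (2, 1, 2) vs (-2, -1, -2) ⇒ inequivalent

no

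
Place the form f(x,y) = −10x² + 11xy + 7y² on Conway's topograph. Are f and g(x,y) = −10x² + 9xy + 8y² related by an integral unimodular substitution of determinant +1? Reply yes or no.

D₁ = 401, D₂ = 401
river cycle of f (length 10): (7, 17, -4), (-4, 15, 11), (11, 7, -8), (-8, 9, 10), (10, 11, -7), (-7, 17, 4), (4, 15, -11), (-11, 7, 8), (8, 9, -10), (-10, 11, 7)
river cycle of g (length 10): (8, 7, -11), (-11, 15, 4), (4, 17, -7), (-7, 11, 10), (10, 9, -8), (-8, 7, 11), (11, 15, -4), (-4, 17, 7), (7, 11, -10), (-10, 9, 8)
cycles differ ⇒ inequivalent

no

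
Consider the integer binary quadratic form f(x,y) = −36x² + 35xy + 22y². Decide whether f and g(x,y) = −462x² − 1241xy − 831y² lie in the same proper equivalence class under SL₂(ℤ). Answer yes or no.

D₁ = 4393, D₂ = 4393
river cycle of f (length 92): (22, 53, -18), (-18, 55, 19), (19, 59, -12), (-12, 61, 14), (14, 51, -32), (-32, 13, 33), (33, 53, -12), (-12, 43, 53), (53, 63, -2), (-2, 65, 21), … (82 more)
river cycle of g (length 92): (21, 37, -36), (-36, 35, 22), (22, 53, -18), (-18, 55, 19), (19, 59, -12), (-12, 61, 14), (14, 51, -32), (-32, 13, 33), (33, 53, -12), (-12, 43, 53), … (82 more)
cycles coincide ⇒ equivalent

yes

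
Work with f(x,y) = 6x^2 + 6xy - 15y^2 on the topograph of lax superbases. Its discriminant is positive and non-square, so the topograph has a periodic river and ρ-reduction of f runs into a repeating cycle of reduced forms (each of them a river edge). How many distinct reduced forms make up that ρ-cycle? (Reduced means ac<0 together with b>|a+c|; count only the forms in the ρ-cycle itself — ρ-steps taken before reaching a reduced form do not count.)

D = 396, ⌊√D⌋ = 19
descent: ρ → (-15,-6,6)
descent: ρ → (6,18,-3)  [lands on river]
river: ρ → (-3,18,6)
ρ-cycle length = 2 (tail of 2 descent steps not counted)

2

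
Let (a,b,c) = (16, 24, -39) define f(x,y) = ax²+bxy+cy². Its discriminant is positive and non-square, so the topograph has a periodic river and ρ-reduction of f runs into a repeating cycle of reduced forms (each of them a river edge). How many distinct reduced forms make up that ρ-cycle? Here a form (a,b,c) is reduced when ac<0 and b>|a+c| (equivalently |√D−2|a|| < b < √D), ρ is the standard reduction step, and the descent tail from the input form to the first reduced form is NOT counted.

D = 3072, ⌊√D⌋ = 55
river: ρ → (-39,54,1)
river: ρ → (1,54,-39)
river: ρ → (-39,24,16)
river: ρ → (16,40,-23)
river: ρ → (-23,52,4)
river: ρ → (4,52,-23)
river: ρ → (-23,40,16)
river: ρ → (16,24,-39)
ρ-cycle length = 8 (tail of 0 descent steps not counted)

8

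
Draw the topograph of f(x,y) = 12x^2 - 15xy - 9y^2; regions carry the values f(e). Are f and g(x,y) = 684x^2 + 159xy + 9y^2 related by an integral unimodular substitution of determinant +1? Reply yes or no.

D₁ = 657, D₂ = 657
river cycle of f (length 18): (-9, 15, 12), (12, 9, -12), (-12, 15, 9), (9, 21, -6), (-6, 15, 18), (18, 21, -3), (-3, 21, 18), (18, 15, -6), (-6, 21, 9), (9, 15, -12), … (8 more)
river cycle of g (length 18): (9, 21, -6), (-6, 15, 18), (18, 21, -3), (-3, 21, 18), (18, 15, -6), (-6, 21, 9), (9, 15, -12), (-12, 9, 12), (12, 15, -9), (-9, 21, 6), … (8 more)
cycles coincide ⇒ equivalent

yes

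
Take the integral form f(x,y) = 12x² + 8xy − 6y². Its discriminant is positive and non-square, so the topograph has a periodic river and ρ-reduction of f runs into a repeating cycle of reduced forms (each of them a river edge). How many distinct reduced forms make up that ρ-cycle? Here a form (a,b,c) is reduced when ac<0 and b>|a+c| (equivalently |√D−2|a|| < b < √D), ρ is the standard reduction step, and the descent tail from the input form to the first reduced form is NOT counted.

D = 352, ⌊√D⌋ = 18
river: ρ → (-6,16,4)
river: ρ → (4,16,-6)
river: ρ → (-6,8,12)
river: ρ → (12,16,-2)
river: ρ → (-2,16,12)
river: ρ → (12,8,-6)
ρ-cycle length = 6 (tail of 0 descent steps not counted)

6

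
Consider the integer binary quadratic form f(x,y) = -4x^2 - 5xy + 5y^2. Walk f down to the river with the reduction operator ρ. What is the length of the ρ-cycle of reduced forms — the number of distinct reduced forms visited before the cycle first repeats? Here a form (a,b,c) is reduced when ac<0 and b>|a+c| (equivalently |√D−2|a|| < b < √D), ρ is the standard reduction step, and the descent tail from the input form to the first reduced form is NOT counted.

D = 105, ⌊√D⌋ = 10
descent: ρ → (5,5,-4)  [lands on river]
river: ρ → (-4,3,6)
river: ρ → (6,9,-1)
river: ρ → (-1,9,6)
river: ρ → (6,3,-4)
river: ρ → (-4,5,5)
ρ-cycle length = 6 (tail of 1 descent step not counted)

6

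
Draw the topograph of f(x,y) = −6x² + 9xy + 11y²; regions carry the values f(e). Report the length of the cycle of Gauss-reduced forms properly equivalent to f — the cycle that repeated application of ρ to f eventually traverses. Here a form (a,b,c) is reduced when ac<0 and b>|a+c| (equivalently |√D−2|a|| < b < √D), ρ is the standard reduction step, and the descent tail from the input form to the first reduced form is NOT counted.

D = 345, ⌊√D⌋ = 18
river: ρ → (11,13,-4)
river: ρ → (-4,11,14)
river: ρ → (14,17,-1)
river: ρ → (-1,17,14)
river: ρ → (14,11,-4)
river: ρ → (-4,13,11)
river: ρ → (11,9,-6)
river: ρ → (-6,15,5)
river: ρ → (5,15,-6)
river: ρ → (-6,9,11)
ρ-cycle length = 10 (tail of 0 descent steps not counted)

10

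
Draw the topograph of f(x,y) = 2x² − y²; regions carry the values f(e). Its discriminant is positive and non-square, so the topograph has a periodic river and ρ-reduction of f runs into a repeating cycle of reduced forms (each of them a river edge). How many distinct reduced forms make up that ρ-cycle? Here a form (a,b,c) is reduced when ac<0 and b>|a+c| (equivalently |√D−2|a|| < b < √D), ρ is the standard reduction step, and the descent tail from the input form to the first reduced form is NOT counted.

D = 8, ⌊√D⌋ = 2
descent: ρ → (-1,2,1)  [lands on river]
river: ρ → (1,2,-1)
ρ-cycle length = 2 (tail of 1 descent step not counted)

2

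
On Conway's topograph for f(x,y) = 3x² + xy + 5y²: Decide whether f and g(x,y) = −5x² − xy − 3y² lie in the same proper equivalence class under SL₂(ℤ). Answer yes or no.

D₁ = -59, D₂ = -59
f: reduced (well bottom): (3,1,5) with a≤c, −a<b≤a
g is negative-definite; reduce −g:
−g: flip: (5,1,3)→(3,-1,5)
−g: reduced (well bottom): (3,-1,5) with a≤c, −a<b≤a
flip sign back: reduced form of g is (-3,1,-5)
reduced forms (3, 1, 5) vs (-3, 1, -5) ⇒ inequivalent

no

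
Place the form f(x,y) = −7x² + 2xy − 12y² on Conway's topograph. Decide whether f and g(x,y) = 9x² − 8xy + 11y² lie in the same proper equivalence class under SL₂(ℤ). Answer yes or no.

D₁ = -332, D₂ = -332
f is negative-definite; reduce −f:
−f: reduced (well bottom): (7,-2,12) with a≤c, −a<b≤a
flip sign back: reduced form of f is (-7,2,-12)
g: reduced (well bottom): (9,-8,11) with a≤c, −a<b≤a
reduced forms (-7, 2, -12) vs (9, -8, 11) ⇒ inequivalent

no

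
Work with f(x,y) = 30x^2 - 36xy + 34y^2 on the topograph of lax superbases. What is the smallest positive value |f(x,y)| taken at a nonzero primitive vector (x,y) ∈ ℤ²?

translate: b→24 (≡-36 mod 60), so (30,-36,34)→(30,24,28)
flip: (30,24,28)→(28,-24,30)
reduced (well bottom): (28,-24,30) with a≤c, −a<b≤a
well minimum = a = 28

28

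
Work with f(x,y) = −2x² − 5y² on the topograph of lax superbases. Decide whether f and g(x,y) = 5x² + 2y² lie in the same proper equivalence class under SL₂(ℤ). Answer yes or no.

D₁ = -40, D₂ = -40
f is negative-definite; reduce −f:
−f: reduced (well bottom): (2,0,5) with a≤c, −a<b≤a
flip sign back: reduced form of f is (-2,0,-5)
g: flip: (5,0,2)→(2,0,5)
g: reduced (well bottom): (2,0,5) with a≤c, −a<b≤a
reduced forms (-2, 0, -5) vs (2, 0, 5) ⇒ inequivalent

no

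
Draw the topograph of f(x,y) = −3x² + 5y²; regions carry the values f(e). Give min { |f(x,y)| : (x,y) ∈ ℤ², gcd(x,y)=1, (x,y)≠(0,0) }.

descent: ρ → (5,0,-3)
descent: ρ → (-3,6,2)  [lands on river]
river: ρ → (2,6,-3)
closes: descent 2, river 2
min |a| on river = 2

2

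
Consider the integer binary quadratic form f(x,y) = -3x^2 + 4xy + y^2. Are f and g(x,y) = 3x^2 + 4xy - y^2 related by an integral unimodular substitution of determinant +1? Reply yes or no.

D₁ = 28, D₂ = 28
river cycle of f (length 4): (1, 4, -3), (-3, 2, 2), (2, 2, -3), (-3, 4, 1)
river cycle of g (length 4): (-1, 4, 3), (3, 2, -2), (-2, 2, 3), (3, 4, -1)
cycles differ ⇒ inequivalent

no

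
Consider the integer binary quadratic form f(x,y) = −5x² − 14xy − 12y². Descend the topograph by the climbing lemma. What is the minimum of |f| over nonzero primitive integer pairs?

translate: b→4 (≡14 mod 10), so (5,14,12)→(5,4,3)
flip: (5,4,3)→(3,-4,5)
translate: b→2 (≡-4 mod 6), so (3,-4,5)→(3,2,4)
reduced (well bottom): (3,2,4) with a≤c, −a<b≤a
well minimum |f| = |-3| = 3 (negative-definite)

3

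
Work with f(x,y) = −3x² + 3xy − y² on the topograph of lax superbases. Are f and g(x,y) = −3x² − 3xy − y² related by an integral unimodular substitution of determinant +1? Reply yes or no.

D₁ = -3, D₂ = -3
f is negative-definite; reduce −f:
−f: translate: b→3 (≡-3 mod 6), so (3,-3,1)→(3,3,1)
−f: flip: (3,3,1)→(1,-3,3)
−f: translate: b→1 (≡-3 mod 2), so (1,-3,3)→(1,1,1)
−f: reduced (well bottom): (1,1,1) with a≤c, −a<b≤a
flip sign back: reduced form of f is (-1,-1,-1)
g is negative-definite; reduce −g:
−g: flip: (3,3,1)→(1,-3,3)
−g: translate: b→1 (≡-3 mod 2), so (1,-3,3)→(1,1,1)
−g: reduced (well bottom): (1,1,1) with a≤c, −a<b≤a
flip sign back: reduced form of g is (-1,-1,-1)
reduced forms (-1, -1, -1) vs (-1, -1, -1) ⇒ equivalent

yes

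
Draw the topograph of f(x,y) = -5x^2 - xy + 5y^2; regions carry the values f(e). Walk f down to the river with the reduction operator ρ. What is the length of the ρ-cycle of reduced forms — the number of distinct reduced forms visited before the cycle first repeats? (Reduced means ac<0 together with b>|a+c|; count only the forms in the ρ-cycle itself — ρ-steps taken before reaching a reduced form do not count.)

D = 101, ⌊√D⌋ = 10
descent: ρ → (5,1,-5)  [lands on river]
river: ρ → (-5,9,1)
river: ρ → (1,9,-5)
river: ρ → (-5,1,5)
river: ρ → (5,9,-1)
river: ρ → (-1,9,5)
ρ-cycle length = 6 (tail of 1 descent step not counted)

6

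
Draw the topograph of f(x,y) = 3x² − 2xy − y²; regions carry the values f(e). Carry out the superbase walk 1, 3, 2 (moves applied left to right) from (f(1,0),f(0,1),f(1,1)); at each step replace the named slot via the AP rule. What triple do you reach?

start (3,-1,0) = (f(1,0),f(0,1),f(1,1))
replace slot 1: 2·((-1)+0) − 3 = -5 → (-5,-1,0)
replace slot 3: 2·((-5)+(-1)) − 0 = -12 → (-5,-1,-12)
replace slot 2: 2·((-5)+(-12)) − (-1) = -33 → (-5,-33,-12)

-5,-33,-12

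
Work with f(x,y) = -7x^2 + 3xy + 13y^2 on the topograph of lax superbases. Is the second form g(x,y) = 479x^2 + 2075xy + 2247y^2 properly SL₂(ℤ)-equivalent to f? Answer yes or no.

D₁ = 373, D₂ = 373
river cycle of f (length 14): (-7, 17, 3), (3, 19, -1), (-1, 19, 3), (3, 17, -7), (-7, 11, 9), (9, 7, -9), (-9, 11, 7), (7, 17, -3), (-3, 19, 1), (1, 19, -3), … (4 more)
river cycle of g (length 14): (-7, 17, 3), (3, 19, -1), (-1, 19, 3), (3, 17, -7), (-7, 11, 9), (9, 7, -9), (-9, 11, 7), (7, 17, -3), (-3, 19, 1), (1, 19, -3), … (4 more)
cycles coincide ⇒ equivalent

yes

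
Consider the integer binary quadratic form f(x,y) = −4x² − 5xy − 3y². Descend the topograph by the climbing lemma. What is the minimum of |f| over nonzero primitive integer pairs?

translate: b→-3 (≡5 mod 8), so (4,5,3)→(4,-3,2)
flip: (4,-3,2)→(2,3,4)
translate: b→-1 (≡3 mod 4), so (2,3,4)→(2,-1,3)
reduced (well bottom): (2,-1,3) with a≤c, −a<b≤a
well minimum |f| = |-2| = 2 (negative-definite)

2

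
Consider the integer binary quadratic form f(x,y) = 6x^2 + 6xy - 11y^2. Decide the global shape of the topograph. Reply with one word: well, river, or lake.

D = b²−4ac = 6² − 4·6·(-11) = 300
D > 0 non-square ⇒ indefinite ⇒ periodic river

river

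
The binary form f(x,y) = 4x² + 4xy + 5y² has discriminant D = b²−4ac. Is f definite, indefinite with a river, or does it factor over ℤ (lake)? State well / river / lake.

D = b²−4ac = 4² − 4·4·5 = -64
D < 0 ⇒ definite ⇒ every region one sign ⇒ single well

well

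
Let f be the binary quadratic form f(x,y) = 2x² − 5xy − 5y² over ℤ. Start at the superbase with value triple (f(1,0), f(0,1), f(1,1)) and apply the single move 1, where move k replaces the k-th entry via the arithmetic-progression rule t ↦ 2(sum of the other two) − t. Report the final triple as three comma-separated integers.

start (2,-5,-8) = (f(1,0),f(0,1),f(1,1))
replace slot 1: 2·((-5)+(-8)) − 2 = -28 → (-28,-5,-8)

-28,-5,-8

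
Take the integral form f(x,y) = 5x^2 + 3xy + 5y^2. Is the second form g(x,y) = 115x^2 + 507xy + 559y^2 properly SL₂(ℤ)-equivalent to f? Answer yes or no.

D₁ = -91, D₂ = -91
f: reduced (well bottom): (5,3,5) with a≤c, −a<b≤a
g: translate: b→47 (≡507 mod 230), so (115,507,559)→(115,47,5)
g: flip: (115,47,5)→(5,-47,115)
g: translate: b→3 (≡-47 mod 10), so (5,-47,115)→(5,3,5)
g: reduced (well bottom): (5,3,5) with a≤c, −a<b≤a
reduced forms (5, 3, 5) vs (5, 3, 5) ⇒ equivalent

yes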